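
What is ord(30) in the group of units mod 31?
2

31 is prime, so ord(30) divides φ(31) = 30.
Divisors of 30: 1, 2, 3, 5, 6, 10, 15, 30.
Repeated squaring: 30^1 ≡ 30, 30^2 ≡ 1, 30^4 ≡ 1, 30^8 ≡ 1, 30^16 ≡ 1 (mod 31).
Test 30^d mod 31 for each divisor d in increasing order:
30^1 ≡ 30
30^2 ≡ 1  ← first divisor giving 1
The order is 2.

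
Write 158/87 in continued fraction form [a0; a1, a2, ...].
[1; 1, 4, 2, 3, 2]

Euclidean algorithm steps:
158 = 1 × 87 + 71
87 = 1 × 71 + 16
71 = 4 × 16 + 7
16 = 2 × 7 + 2
7 = 3 × 2 + 1
2 = 2 × 1 + 0
Continued fraction: [1; 1, 4, 2, 3, 2]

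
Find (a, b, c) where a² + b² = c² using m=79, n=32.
(5217, 5056, 7265)

Euclid's formula: a = m² - n², b = 2mn, c = m² + n²
m = 79, n = 32
a = 79² - 32² = 6241 - 1024 = 5217
b = 2 × 79 × 32 = 5056
c = 79² + 32² = 6241 + 1024 = 7265
Verification: 5217² + 5056² = 27217089 + 25563136 = 52780225 = 7265² ✓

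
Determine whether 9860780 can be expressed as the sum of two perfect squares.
Not possible

Factorization: 9860780 = 2^2 × 5 × 79^3
By Fermat: n is sum of two squares iff every prime p ≡ 3 (mod 4) appears to even power.
Prime(s) ≡ 3 (mod 4) with odd exponent: [(79, 3)]
Therefore 9860780 cannot be expressed as a² + b².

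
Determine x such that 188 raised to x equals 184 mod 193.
72

Baby-step giant-step with step n = ⌈√193⌉ = 14.
Baby steps 188^j mod 193 (j:value) for j=0..13: 0:1, 1:188, 2:25, 3:68, 4:46, 5:156, 6:185, 7:40, 8:186, 9:35, 10:18, 11:103, 12:64, 13:66.
Giant-step multiplier: 188^(-14) ≡ 188^(192-14) = 188^178 ≡ 162 (mod 193).
Giant steps γ_i = 184·162^i mod 193: γ_0=184, γ_1=86, γ_2=36, γ_3=42, γ_4=49, γ_5=25 (in table at j=2).
x = i·n + j = 5·14 + 2 = 72.
Check: 188^72 ≡ 184 (mod 193).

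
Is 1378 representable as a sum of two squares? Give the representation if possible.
3² + 37² (a=3, b=37)

Factorization: 1378 = 2 × 13 × 53
By Fermat: n is sum of two squares iff every prime p ≡ 3 (mod 4) appears to even power.
All primes ≡ 3 (mod 4) appear to even power.
Search a = 0, 1, 2, … for 1378 - a² a perfect square: first hit at a = 3: 1378 - 9 = 1369 = 37².
1378 = 3² + 37² = 9 + 1369 ✓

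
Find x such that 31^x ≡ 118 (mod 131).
97

Baby-step giant-step with step n = ⌈√131⌉ = 12.
Baby steps 31^j mod 131 (j:value) for j=0..11: 0:1, 1:31, 2:44, 3:54, 4:102, 5:18, 6:34, 7:6, 8:55, 9:2, 10:62, 11:88.
Giant-step multiplier: 31^(-12) ≡ 31^(130-12) = 31^118 ≡ 74 (mod 131).
Giant steps γ_i = 118·74^i mod 131: γ_0=118, γ_1=86, γ_2=76, γ_3=122, γ_4=120, γ_5=103, γ_6=24, γ_7=73, γ_8=31 (in table at j=1).
x = i·n + j = 8·12 + 1 = 97.
Check: 31^97 ≡ 118 (mod 131).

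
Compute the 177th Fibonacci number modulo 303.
175

Matrix identity: Q^n = [[F_(n+1), F_n], [F_n, F_(n-1)]] with Q = [[1,1],[1,0]].
n = 177 = 10110001₂. Square-and-multiply, entries mod 303:
Q^1 = [[1,1],[1,0]]
Q^2 = (Q^1)² = [[2,1],[1,1]]
Q^5 = (Q^2)²·Q = [[8,5],[5,3]]
Q^11 = (Q^5)²·Q = [[144,89],[89,55]]
Q^22 = (Q^11)² = [[175,137],[137,38]]
Q^44 = (Q^22)² = [[5,93],[93,215]]
Q^88 = (Q^44)² = [[190,159],[159,31]]
Q^177 = (Q^88)²·Q = [[166,175],[175,294]]
F_177 mod 303 = Q^177[0][1] = 175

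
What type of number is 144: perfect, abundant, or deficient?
abundant

Proper divisors of 144: sum = 1 + 2 + 3 + 4 + 6 + 8 + 9 + 12 + 16 + 18 + 24 + 36 + 48 + 72 = 259
Since 259 > 144, 144 is abundant.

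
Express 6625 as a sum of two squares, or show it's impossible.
8² + 81² (a=8, b=81)

Factorization: 6625 = 5^3 × 53
By Fermat: n is sum of two squares iff every prime p ≡ 3 (mod 4) appears to even power.
All primes ≡ 3 (mod 4) appear to even power.
Search a = 0, 1, 2, … for 6625 - a² a perfect square: first hit at a = 8: 6625 - 64 = 6561 = 81².
6625 = 8² + 81² = 64 + 6561 ✓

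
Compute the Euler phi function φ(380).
144

380 = 2^2 × 5 × 19
φ(n) = n × ∏(1 - 1/p) for each prime p dividing n
φ(380) = 380 × (1 - 1/2) × (1 - 1/5) × (1 - 1/19) = 144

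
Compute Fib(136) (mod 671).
316

Matrix identity: Q^n = [[F_(n+1), F_n], [F_n, F_(n-1)]] with Q = [[1,1],[1,0]].
n = 136 = 10001000₂. Square-and-multiply, entries mod 671:
Q^1 = [[1,1],[1,0]]
Q^2 = (Q^1)² = [[2,1],[1,1]]
Q^4 = (Q^2)² = [[5,3],[3,2]]
Q^8 = (Q^4)² = [[34,21],[21,13]]
Q^17 = (Q^8)²·Q = [[571,255],[255,316]]
Q^34 = (Q^17)² = [[544,58],[58,486]]
Q^68 = (Q^34)² = [[34,21],[21,13]]
Q^136 = (Q^68)² = [[255,316],[316,610]]
F_136 mod 671 = Q^136[0][1] = 316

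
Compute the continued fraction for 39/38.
[1; 38]

Euclidean algorithm steps:
39 = 1 × 38 + 1
38 = 38 × 1 + 0
Continued fraction: [1; 38]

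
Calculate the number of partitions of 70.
4087968

p(n) counts ways to write n as a sum of positive integers (order ignored).
Euler's pentagonal recurrence: p(k) = p(k-1) + p(k-2) - p(k-5) - p(k-7) + p(k-12) + p(k-15) - ... (offsets j(3j∓1)/2, signs ++--, p(0)=1, p(<0)=0).
DP table for k = 0..69: p(0)=1, p(1)=1, p(2)=2, p(3)=3, p(4)=5, p(5)=7, p(6)=11, p(7)=15, p(8)=22, p(9)=30, p(10)=42, p(11)=56, p(12)=77, p(13)=101, p(14)=135, p(15)=176, p(16)=231, p(17)=297, p(18)=385, p(19)=490, p(20)=627, p(21)=792, p(22)=1002, p(23)=1255, p(24)=1575, p(25)=1958, p(26)=2436, p(27)=3010, p(28)=3718, p(29)=4565, p(30)=5604, p(31)=6842, p(32)=8349, p(33)=10143, p(34)=12310, p(35)=14883, p(36)=17977, p(37)=21637, p(38)=26015, p(39)=31185, p(40)=37338, p(41)=44583, p(42)=53174, p(43)=63261, p(44)=75175, p(45)=89134, p(46)=105558, p(47)=124754, p(48)=147273, p(49)=173525, p(50)=204226, p(51)=239943, p(52)=281589, p(53)=329931, p(54)=386155, p(55)=451276, p(56)=526823, p(57)=614154, p(58)=715220, p(59)=831820, p(60)=966467, p(61)=1121505, p(62)=1300156, p(63)=1505499, p(64)=1741630, p(65)=2012558, p(66)=2323520, p(67)=2679689, p(68)=3087735, p(69)=3554345.
Final step: p(70) = p(69) + p(68) - p(65) - p(63) + p(58) + p(55) - p(48) - p(44) + p(35) + p(30) - p(19) - p(13) + p(0)
= 3554345 + 3087735 - 2012558 - 1505499 + 715220 + 451276 - 147273 - 75175 + 14883 + 5604 - 490 - 101 + 1
= 4087968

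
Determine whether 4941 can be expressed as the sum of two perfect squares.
45² + 54² (a=45, b=54)

Factorization: 4941 = 3^4 × 61
By Fermat: n is sum of two squares iff every prime p ≡ 3 (mod 4) appears to even power.
All primes ≡ 3 (mod 4) appear to even power.
Search a = 0, 1, 2, … for 4941 - a² a perfect square: first hit at a = 45: 4941 - 2025 = 2916 = 54².
4941 = 45² + 54² = 2025 + 2916 ✓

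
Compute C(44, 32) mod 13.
0

Using Lucas' theorem:
Write n=44 and k=32 in base 13:
n in base 13: [3, 5]
k in base 13: [2, 6]
C(44,32) mod 13 = ∏ C(n_i, k_i) mod 13
Digit binomials (mod 13): C(3,2) = 3; C(5,6) = 0 (k_i > n_i)
Product: 3 × 0 = 0 ≡ 0 (mod 13)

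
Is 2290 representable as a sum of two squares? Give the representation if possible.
9² + 47² (a=9, b=47)

Factorization: 2290 = 2 × 5 × 229
By Fermat: n is sum of two squares iff every prime p ≡ 3 (mod 4) appears to even power.
All primes ≡ 3 (mod 4) appear to even power.
Search a = 0, 1, 2, … for 2290 - a² a perfect square: first hit at a = 9: 2290 - 81 = 2209 = 47².
2290 = 9² + 47² = 81 + 2209 ✓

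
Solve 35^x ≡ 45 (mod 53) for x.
9

Baby-step giant-step with step n = ⌈√53⌉ = 8.
Baby steps 35^j mod 53 (j:value) for j=0..7: 0:1, 1:35, 2:6, 3:51, 4:36, 5:41, 6:4, 7:34.
Giant-step multiplier: 35^(-8) ≡ 35^(52-8) = 35^44 ≡ 42 (mod 53).
Giant steps γ_i = 45·42^i mod 53: γ_0=45, γ_1=35 (in table at j=1).
x = i·n + j = 1·8 + 1 = 9.
Check: 35^9 ≡ 45 (mod 53).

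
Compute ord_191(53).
190

191 is prime, so ord(53) divides φ(191) = 190.
Divisors of 190: 1, 2, 5, 10, 19, 38, 95, 190.
Repeated squaring: 53^1 ≡ 53, 53^2 ≡ 135, 53^4 ≡ 80, 53^8 ≡ 97, 53^16 ≡ 50, 53^32 ≡ 17, 53^64 ≡ 98, 53^128 ≡ 54 (mod 191).
Test 53^d mod 191 for each divisor d in increasing order:
53^1 ≡ 53
53^2 ≡ 135
53^5 = 53^4·53^1 ≡ 38
53^10 = 53^8·53^2 ≡ 107
53^19 = 53^16·53^2·53^1 ≡ 7
53^38 = 53^32·53^4·53^2 ≡ 49
53^95 = 53^64·53^16·53^8·53^4·53^2·53^1 ≡ 190
53^190 = 53^128·53^32·53^16·53^8·53^4·53^2 ≡ 1  ← first divisor giving 1
The order is 190.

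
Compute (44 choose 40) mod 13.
5

Using Lucas' theorem:
Write n=44 and k=40 in base 13:
n in base 13: [3, 5]
k in base 13: [3, 1]
C(44,40) mod 13 = ∏ C(n_i, k_i) mod 13
Digit binomials (mod 13): C(3,3) = 1; C(5,1) = 5
Product: 1 × 5 = 5 ≡ 5 (mod 13)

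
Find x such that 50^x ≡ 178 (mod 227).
205

Baby-step giant-step with step n = ⌈√227⌉ = 16.
Baby steps 50^j mod 227 (j:value) for j=0..15: 0:1, 1:50, 2:3, 3:150, 4:9, 5:223, 6:27, 7:215, 8:81, 9:191, 10:16, 11:119, 12:48, 13:130, 14:144, 15:163.
Giant-step multiplier: 50^(-16) ≡ 50^(226-16) = 50^210 ≡ 196 (mod 227).
Giant steps γ_i = 178·196^i mod 227: γ_0=178, γ_1=157, γ_2=127, γ_3=149, γ_4=148, γ_5=179, γ_6=126, γ_7=180, γ_8=95, γ_9=6, γ_10=41, γ_11=91, γ_12=130 (in table at j=13).
x = i·n + j = 12·16 + 13 = 205.
Check: 50^205 ≡ 178 (mod 227).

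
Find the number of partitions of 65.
2012558

p(n) counts ways to write n as a sum of positive integers (order ignored).
Euler's pentagonal recurrence: p(k) = p(k-1) + p(k-2) - p(k-5) - p(k-7) + p(k-12) + p(k-15) - ... (offsets j(3j∓1)/2, signs ++--, p(0)=1, p(<0)=0).
DP table for k = 0..64: p(0)=1, p(1)=1, p(2)=2, p(3)=3, p(4)=5, p(5)=7, p(6)=11, p(7)=15, p(8)=22, p(9)=30, p(10)=42, p(11)=56, p(12)=77, p(13)=101, p(14)=135, p(15)=176, p(16)=231, p(17)=297, p(18)=385, p(19)=490, p(20)=627, p(21)=792, p(22)=1002, p(23)=1255, p(24)=1575, p(25)=1958, p(26)=2436, p(27)=3010, p(28)=3718, p(29)=4565, p(30)=5604, p(31)=6842, p(32)=8349, p(33)=10143, p(34)=12310, p(35)=14883, p(36)=17977, p(37)=21637, p(38)=26015, p(39)=31185, p(40)=37338, p(41)=44583, p(42)=53174, p(43)=63261, p(44)=75175, p(45)=89134, p(46)=105558, p(47)=124754, p(48)=147273, p(49)=173525, p(50)=204226, p(51)=239943, p(52)=281589, p(53)=329931, p(54)=386155, p(55)=451276, p(56)=526823, p(57)=614154, p(58)=715220, p(59)=831820, p(60)=966467, p(61)=1121505, p(62)=1300156, p(63)=1505499, p(64)=1741630.
Final step: p(65) = p(64) + p(63) - p(60) - p(58) + p(53) + p(50) - p(43) - p(39) + p(30) + p(25) - p(14) - p(8)
= 1741630 + 1505499 - 966467 - 715220 + 329931 + 204226 - 63261 - 31185 + 5604 + 1958 - 135 - 22
= 2012558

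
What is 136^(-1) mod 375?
91

gcd(136, 375) = 1, so the inverse exists.
Extended Euclidean algorithm on (375, 136):
375 = 2 × 136 + 103  ⟹  103 = (1)·375 + (-2)·136
136 = 1 × 103 + 33  ⟹  33 = (-1)·375 + (3)·136
103 = 3 × 33 + 4  ⟹  4 = (4)·375 + (-11)·136
33 = 8 × 4 + 1  ⟹  1 = (-33)·375 + (91)·136
So (91)·136 ≡ 1 (mod 375), i.e. 136^(-1) ≡ 91 (mod 375).
Check: 136 × 91 = 12376 ≡ 1 (mod 375)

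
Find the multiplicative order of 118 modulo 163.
81

163 is prime, so ord(118) divides φ(163) = 162.
Divisors of 162: 1, 2, 3, 6, 9, 18, 27, 54, 81, 162.
Repeated squaring: 118^1 ≡ 118, 118^2 ≡ 69, 118^4 ≡ 34, 118^8 ≡ 15, 118^16 ≡ 62, 118^32 ≡ 95, 118^64 ≡ 60, 118^128 ≡ 14 (mod 163).
Test 118^d mod 163 for each divisor d in increasing order:
118^1 ≡ 118
118^2 ≡ 69
118^3 = 118^2·118^1 ≡ 155
118^6 = 118^4·118^2 ≡ 64
118^9 = 118^8·118^1 ≡ 140
118^18 = 118^16·118^2 ≡ 40
118^27 = 118^16·118^8·118^2·118^1 ≡ 58
118^54 = 118^32·118^16·118^4·118^2 ≡ 104
118^81 = 118^64·118^16·118^1 ≡ 1  ← first divisor giving 1
The order is 81.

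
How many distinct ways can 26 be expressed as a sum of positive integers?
2436

p(n) counts ways to write n as a sum of positive integers (order ignored).
Euler's pentagonal recurrence: p(k) = p(k-1) + p(k-2) - p(k-5) - p(k-7) + p(k-12) + p(k-15) - ... (offsets j(3j∓1)/2, signs ++--, p(0)=1, p(<0)=0).
DP table for k = 0..25: p(0)=1, p(1)=1, p(2)=2, p(3)=3, p(4)=5, p(5)=7, p(6)=11, p(7)=15, p(8)=22, p(9)=30, p(10)=42, p(11)=56, p(12)=77, p(13)=101, p(14)=135, p(15)=176, p(16)=231, p(17)=297, p(18)=385, p(19)=490, p(20)=627, p(21)=792, p(22)=1002, p(23)=1255, p(24)=1575, p(25)=1958.
Final step: p(26) = p(25) + p(24) - p(21) - p(19) + p(14) + p(11) - p(4) - p(0)
= 1958 + 1575 - 792 - 490 + 135 + 56 - 5 - 1
= 2436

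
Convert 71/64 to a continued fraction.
[1; 9, 7]

Euclidean algorithm steps:
71 = 1 × 64 + 7
64 = 9 × 7 + 1
7 = 7 × 1 + 0
Continued fraction: [1; 9, 7]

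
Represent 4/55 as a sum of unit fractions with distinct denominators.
1/14 + 1/770

Greedy algorithm:
4/55: ceiling(55/4) = 14, use 1/14
1/770: ceiling(770/1) = 770, use 1/770
Result: 4/55 = 1/14 + 1/770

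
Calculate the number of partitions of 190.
1667727404093

p(n) counts ways to write n as a sum of positive integers (order ignored).
Euler's pentagonal recurrence: p(k) = p(k-1) + p(k-2) - p(k-5) - p(k-7) + p(k-12) + p(k-15) - ... (offsets j(3j∓1)/2, signs ++--, p(0)=1, p(<0)=0).
DP table for k = 0..189: p(0)=1, p(1)=1, p(2)=2, p(3)=3, p(4)=5, p(5)=7, p(6)=11, p(7)=15, p(8)=22, p(9)=30, p(10)=42, p(11)=56, p(12)=77, p(13)=101, p(14)=135, p(15)=176, p(16)=231, p(17)=297, p(18)=385, p(19)=490, p(20)=627, p(21)=792, p(22)=1002, p(23)=1255, p(24)=1575, p(25)=1958, p(26)=2436, p(27)=3010, p(28)=3718, p(29)=4565, p(30)=5604, p(31)=6842, p(32)=8349, p(33)=10143, p(34)=12310, p(35)=14883, p(36)=17977, p(37)=21637, p(38)=26015, p(39)=31185, p(40)=37338, p(41)=44583, p(42)=53174, p(43)=63261, p(44)=75175, p(45)=89134, p(46)=105558, p(47)=124754, p(48)=147273, p(49)=173525, p(50)=204226, p(51)=239943, p(52)=281589, p(53)=329931, p(54)=386155, p(55)=451276, p(56)=526823, p(57)=614154, p(58)=715220, p(59)=831820, p(60)=966467, p(61)=1121505, p(62)=1300156, p(63)=1505499, p(64)=1741630, p(65)=2012558, p(66)=2323520, p(67)=2679689, p(68)=3087735, p(69)=3554345, p(70)=4087968, p(71)=4697205, p(72)=5392783, p(73)=6185689, p(74)=7089500, p(75)=8118264, p(76)=9289091, p(77)=10619863, p(78)=12132164, p(79)=13848650, p(80)=15796476, p(81)=18004327, p(82)=20506255, p(83)=23338469, p(84)=26543660, p(85)=30167357, p(86)=34262962, p(87)=38887673, p(88)=44108109, p(89)=49995925, p(90)=56634173, p(91)=64112359, p(92)=72533807, p(93)=82010177, p(94)=92669720, p(95)=104651419, p(96)=118114304, p(97)=133230930, p(98)=150198136, p(99)=169229875, p(100)=190569292, p(101)=214481126, p(102)=241265379, p(103)=271248950, p(104)=304801365, p(105)=342325709, p(106)=384276336, p(107)=431149389, p(108)=483502844, p(109)=541946240, p(110)=607163746, p(111)=679903203, p(112)=761002156, p(113)=851376628, p(114)=952050665, p(115)=1064144451, p(116)=1188908248, p(117)=1327710076, p(118)=1482074143, p(119)=1653668665, p(120)=1844349560, p(121)=2056148051, p(122)=2291320912, p(123)=2552338241, p(124)=2841940500, p(125)=3163127352, p(126)=3519222692, p(127)=3913864295, p(128)=4351078600, p(129)=4835271870, p(130)=5371315400, p(131)=5964539504, p(132)=6620830889, p(133)=7346629512, p(134)=8149040695, p(135)=9035836076, p(136)=10015581680, p(137)=11097645016, p(138)=12292341831, p(139)=13610949895, p(140)=15065878135, p(141)=16670689208, p(142)=18440293320, p(143)=20390982757, p(144)=22540654445, p(145)=24908858009, p(146)=27517052599, p(147)=30388671978, p(148)=33549419497, p(149)=37027355200, p(150)=40853235313, p(151)=45060624582, p(152)=49686288421, p(153)=54770336324, p(154)=60356673280, p(155)=66493182097, p(156)=73232243759, p(157)=80630964769, p(158)=88751778802, p(159)=97662728555, p(160)=107438159466, p(161)=118159068427, p(162)=129913904637, p(163)=142798995930, p(164)=156919475295, p(165)=172389800255, p(166)=189334822579, p(167)=207890420102, p(168)=228204732751, p(169)=250438925115, p(170)=274768617130, p(171)=301384802048, p(172)=330495499613, p(173)=362326859895, p(174)=397125074750, p(175)=435157697830, p(176)=476715857290, p(177)=522115831195, p(178)=571701605655, p(179)=625846753120, p(180)=684957390936, p(181)=749474411781, p(182)=819876908323, p(183)=896684817527, p(184)=980462880430, p(185)=1071823774337, p(186)=1171432692373, p(187)=1280011042268, p(188)=1398341745571, p(189)=1527273599625.
Final step: p(190) = p(189) + p(188) - p(185) - p(183) + p(178) + p(175) - p(168) - p(164) + p(155) + p(150) - p(139) - p(133) + p(120) + p(113) - p(98) - p(90) + p(73) + p(64) - p(45) - p(35) + p(14) + p(3)
= 1527273599625 + 1398341745571 - 1071823774337 - 896684817527 + 571701605655 + 435157697830 - 228204732751 - 156919475295 + 66493182097 + 40853235313 - 13610949895 - 7346629512 + 1844349560 + 851376628 - 150198136 - 56634173 + 6185689 + 1741630 - 89134 - 14883 + 135 + 3
= 1667727404093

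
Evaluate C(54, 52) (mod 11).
1

Using Lucas' theorem:
Write n=54 and k=52 in base 11:
n in base 11: [4, 10]
k in base 11: [4, 8]
C(54,52) mod 11 = ∏ C(n_i, k_i) mod 11
Digit binomials (mod 11): C(4,4) = 1; C(10,8) = 45 ≡ 1
Product: 1 × 1 = 1 ≡ 1 (mod 11)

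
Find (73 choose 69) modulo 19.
15

Using Lucas' theorem:
Write n=73 and k=69 in base 19:
n in base 19: [3, 16]
k in base 19: [3, 12]
C(73,69) mod 19 = ∏ C(n_i, k_i) mod 19
Digit binomials (mod 19): C(3,3) = 1; C(16,12) = 1820 ≡ 15
Product: 1 × 15 = 15 ≡ 15 (mod 19)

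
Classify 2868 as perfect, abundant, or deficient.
abundant

Proper divisors of 2868: sum = 1 + 2 + 3 + 4 + 6 + 12 + 239 + 478 + 717 + 956 + 1434 = 3852
Since 3852 > 2868, 2868 is abundant.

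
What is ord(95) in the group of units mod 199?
198

199 is prime, so ord(95) divides φ(199) = 198.
Divisors of 198: 1, 2, 3, 6, 9, 11, 18, 22, 33, 66, 99, 198.
Repeated squaring: 95^1 ≡ 95, 95^2 ≡ 70, 95^4 ≡ 124, 95^8 ≡ 53, 95^16 ≡ 23, 95^32 ≡ 131, 95^64 ≡ 47, 95^128 ≡ 20 (mod 199).
Test 95^d mod 199 for each divisor d in increasing order:
95^1 ≡ 95
95^2 ≡ 70
95^3 = 95^2·95^1 ≡ 83
95^6 = 95^4·95^2 ≡ 123
95^9 = 95^8·95^1 ≡ 60
95^11 = 95^8·95^2·95^1 ≡ 21
95^18 = 95^16·95^2 ≡ 18
95^22 = 95^16·95^4·95^2 ≡ 43
95^33 = 95^32·95^1 ≡ 107
95^66 = 95^64·95^2 ≡ 106
95^99 = 95^64·95^32·95^2·95^1 ≡ 198
95^198 = 95^128·95^64·95^4·95^2 ≡ 1  ← first divisor giving 1
The order is 198.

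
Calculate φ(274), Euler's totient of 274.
136

274 = 2 × 137
φ(n) = n × ∏(1 - 1/p) for each prime p dividing n
φ(274) = 274 × (1 - 1/2) × (1 - 1/137) = 136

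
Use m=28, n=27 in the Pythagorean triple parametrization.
(55, 1512, 1513)

Euclid's formula: a = m² - n², b = 2mn, c = m² + n²
m = 28, n = 27
a = 28² - 27² = 784 - 729 = 55
b = 2 × 28 × 27 = 1512
c = 28² + 27² = 784 + 729 = 1513
Verification: 55² + 1512² = 3025 + 2286144 = 2289169 = 1513² ✓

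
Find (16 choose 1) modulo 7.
2

Using Lucas' theorem:
Write n=16 and k=1 in base 7:
n in base 7: [2, 2]
k in base 7: [0, 1]
C(16,1) mod 7 = ∏ C(n_i, k_i) mod 7
Digit binomials (mod 7): C(2,0) = 1; C(2,1) = 2
Product: 1 × 2 = 2 ≡ 2 (mod 7)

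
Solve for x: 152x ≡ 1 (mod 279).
134

gcd(152, 279) = 1, so the inverse exists.
Extended Euclidean algorithm on (279, 152):
279 = 1 × 152 + 127  ⟹  127 = (1)·279 + (-1)·152
152 = 1 × 127 + 25  ⟹  25 = (-1)·279 + (2)·152
127 = 5 × 25 + 2  ⟹  2 = (6)·279 + (-11)·152
25 = 12 × 2 + 1  ⟹  1 = (-73)·279 + (134)·152
So (134)·152 ≡ 1 (mod 279), i.e. 152^(-1) ≡ 134 (mod 279).
Check: 152 × 134 = 20368 ≡ 1 (mod 279)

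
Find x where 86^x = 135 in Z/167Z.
163

Baby-step giant-step with step n = ⌈√167⌉ = 13.
Baby steps 86^j mod 167 (j:value) for j=0..12: 0:1, 1:86, 2:48, 3:120, 4:133, 5:82, 6:38, 7:95, 8:154, 9:51, 10:44, 11:110, 12:108.
Giant-step multiplier: 86^(-13) ≡ 86^(166-13) = 86^153 ≡ 60 (mod 167).
Giant steps γ_i = 135·60^i mod 167: γ_0=135, γ_1=84, γ_2=30, γ_3=130, γ_4=118, γ_5=66, γ_6=119, γ_7=126, γ_8=45, γ_9=28, γ_10=10, γ_11=99, γ_12=95 (in table at j=7).
x = i·n + j = 12·13 + 7 = 163.
Check: 86^163 ≡ 135 (mod 167).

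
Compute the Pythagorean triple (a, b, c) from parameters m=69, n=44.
(2825, 6072, 6697)

Euclid's formula: a = m² - n², b = 2mn, c = m² + n²
m = 69, n = 44
a = 69² - 44² = 4761 - 1936 = 2825
b = 2 × 69 × 44 = 6072
c = 69² + 44² = 4761 + 1936 = 6697
Verification: 2825² + 6072² = 7980625 + 36869184 = 44849809 = 6697² ✓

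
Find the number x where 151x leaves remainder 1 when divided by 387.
346

gcd(151, 387) = 1, so the inverse exists.
Extended Euclidean algorithm on (387, 151):
387 = 2 × 151 + 85  ⟹  85 = (1)·387 + (-2)·151
151 = 1 × 85 + 66  ⟹  66 = (-1)·387 + (3)·151
85 = 1 × 66 + 19  ⟹  19 = (2)·387 + (-5)·151
66 = 3 × 19 + 9  ⟹  9 = (-7)·387 + (18)·151
19 = 2 × 9 + 1  ⟹  1 = (16)·387 + (-41)·151
So (-41)·151 ≡ 1 (mod 387), i.e. 151^(-1) ≡ -41 ≡ 346 (mod 387).
Check: 151 × 346 = 52246 ≡ 1 (mod 387)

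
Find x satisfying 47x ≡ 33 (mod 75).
x ≡ 39 (mod 75)

gcd(47, 75) = 1, which divides 33, so solutions exist.
Find 47^(-1) mod 75 by the extended Euclidean algorithm:
75 = 1 × 47 + 28  ⟹  28 = (1)·75 + (-1)·47
47 = 1 × 28 + 19  ⟹  19 = (-1)·75 + (2)·47
28 = 1 × 19 + 9  ⟹  9 = (2)·75 + (-3)·47
19 = 2 × 9 + 1  ⟹  1 = (-5)·75 + (8)·47
So (8)·47 ≡ 1 (mod 75), i.e. 47^(-1) ≡ 8 (mod 75).
x ≡ 8 × 33 = 264 ≡ 39 (mod 75).
Check: 47 × 39 = 1833 ≡ 33 (mod 75).
Unique solution: x ≡ 39 (mod 75)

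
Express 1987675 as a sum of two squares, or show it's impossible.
Not possible

Factorization: 1987675 = 5^2 × 43^3
By Fermat: n is sum of two squares iff every prime p ≡ 3 (mod 4) appears to even power.
Prime(s) ≡ 3 (mod 4) with odd exponent: [(43, 3)]
Therefore 1987675 cannot be expressed as a² + b².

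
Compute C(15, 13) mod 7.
0

Using Lucas' theorem:
Write n=15 and k=13 in base 7:
n in base 7: [2, 1]
k in base 7: [1, 6]
C(15,13) mod 7 = ∏ C(n_i, k_i) mod 7
Digit binomials (mod 7): C(2,1) = 2; C(1,6) = 0 (k_i > n_i)
Product: 2 × 0 = 0 ≡ 0 (mod 7)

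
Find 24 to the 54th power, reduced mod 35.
1

Repeated squaring. Binary of 54 = 110110.
24^1 ≡ 24 (mod 35); 24^2 ≡ 16 (mod 35); 24^4 ≡ 11 (mod 35); 24^8 ≡ 16 (mod 35); 24^16 ≡ 11 (mod 35); 24^32 ≡ 16 (mod 35)
24^54 = 24^2 × 24^4 × 24^16 × 24^32 ≡ 1 (mod 35)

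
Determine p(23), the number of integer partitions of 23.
1255

p(n) counts ways to write n as a sum of positive integers (order ignored).
Euler's pentagonal recurrence: p(k) = p(k-1) + p(k-2) - p(k-5) - p(k-7) + p(k-12) + p(k-15) - ... (offsets j(3j∓1)/2, signs ++--, p(0)=1, p(<0)=0).
DP table for k = 0..22: p(0)=1, p(1)=1, p(2)=2, p(3)=3, p(4)=5, p(5)=7, p(6)=11, p(7)=15, p(8)=22, p(9)=30, p(10)=42, p(11)=56, p(12)=77, p(13)=101, p(14)=135, p(15)=176, p(16)=231, p(17)=297, p(18)=385, p(19)=490, p(20)=627, p(21)=792, p(22)=1002.
Final step: p(23) = p(22) + p(21) - p(18) - p(16) + p(11) + p(8) - p(1)
= 1002 + 792 - 385 - 231 + 56 + 22 - 1
= 1255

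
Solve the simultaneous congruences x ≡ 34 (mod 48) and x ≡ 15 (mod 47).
1378

Using Chinese Remainder Theorem:
M = 48 × 47 = 2256
M1 = 47, M2 = 48
y1 = 47^(-1) mod 48 = 47
y2 = 48^(-1) mod 47 = 1
x = (34×47×47 + 15×48×1) mod 2256 = 1378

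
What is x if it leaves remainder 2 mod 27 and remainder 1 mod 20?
461

Using Chinese Remainder Theorem:
M = 27 × 20 = 540
M1 = 20, M2 = 27
y1 = 20^(-1) mod 27 = 23
y2 = 27^(-1) mod 20 = 3
x = (2×20×23 + 1×27×3) mod 540 = 461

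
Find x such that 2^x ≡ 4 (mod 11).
2

Baby-step giant-step with step n = ⌈√11⌉ = 4.
Baby steps 2^j mod 11 (j:value) for j=0..3: 0:1, 1:2, 2:4, 3:8.
h = 4 is already in the table at j=2, so x = 2.
Check: 2^2 ≡ 4 (mod 11).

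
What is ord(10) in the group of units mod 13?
6

13 is prime, so ord(10) divides φ(13) = 12.
Divisors of 12: 1, 2, 3, 4, 6, 12.
Repeated squaring: 10^1 ≡ 10, 10^2 ≡ 9, 10^4 ≡ 3, 10^8 ≡ 9 (mod 13).
Test 10^d mod 13 for each divisor d in increasing order:
10^1 ≡ 10
10^2 ≡ 9
10^3 = 10^2·10^1 ≡ 12
10^4 ≡ 3
10^6 = 10^4·10^2 ≡ 1  ← first divisor giving 1
The order is 6.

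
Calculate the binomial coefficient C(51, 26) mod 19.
12

Using Lucas' theorem:
Write n=51 and k=26 in base 19:
n in base 19: [2, 13]
k in base 19: [1, 7]
C(51,26) mod 19 = ∏ C(n_i, k_i) mod 19
Digit binomials (mod 19): C(2,1) = 2; C(13,7) = 1716 ≡ 6
Product: 2 × 6 = 12 ≡ 12 (mod 19)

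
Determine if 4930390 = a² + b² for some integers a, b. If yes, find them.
Not possible

Factorization: 4930390 = 2 × 5 × 79^3
By Fermat: n is sum of two squares iff every prime p ≡ 3 (mod 4) appears to even power.
Prime(s) ≡ 3 (mod 4) with odd exponent: [(79, 3)]
Therefore 4930390 cannot be expressed as a² + b².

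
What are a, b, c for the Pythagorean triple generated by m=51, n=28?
(1817, 2856, 3385)

Euclid's formula: a = m² - n², b = 2mn, c = m² + n²
m = 51, n = 28
a = 51² - 28² = 2601 - 784 = 1817
b = 2 × 51 × 28 = 2856
c = 51² + 28² = 2601 + 784 = 3385
Verification: 1817² + 2856² = 3301489 + 8156736 = 11458225 = 3385² ✓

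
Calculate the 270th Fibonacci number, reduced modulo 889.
377

Matrix identity: Q^n = [[F_(n+1), F_n], [F_n, F_(n-1)]] with Q = [[1,1],[1,0]].
n = 270 = 100001110₂. Square-and-multiply, entries mod 889:
Q^1 = [[1,1],[1,0]]
Q^2 = (Q^1)² = [[2,1],[1,1]]
Q^4 = (Q^2)² = [[5,3],[3,2]]
Q^8 = (Q^4)² = [[34,21],[21,13]]
Q^16 = (Q^8)² = [[708,98],[98,610]]
Q^33 = (Q^16)²·Q = [[841,582],[582,259]]
Q^67 = (Q^33)²·Q = [[661,541],[541,120]]
Q^135 = (Q^67)²·Q = [[868,622],[622,246]]
Q^270 = (Q^135)² = [[610,377],[377,233]]
F_270 mod 889 = Q^270[0][1] = 377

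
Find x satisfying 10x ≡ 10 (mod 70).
x ≡ 1 (mod 7)

gcd(10, 70) = 10, which divides 10, so solutions exist.
Divide through by 10: x ≡ 1 (mod 7).
The coefficient of x is now 1, so x ≡ 1 (mod 7).
Check: 10 × 1 = 10 ≡ 10 (mod 70).
x ≡ 1 (mod 7), giving 10 solutions mod 70.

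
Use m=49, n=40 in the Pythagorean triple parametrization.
(801, 3920, 4001)

Euclid's formula: a = m² - n², b = 2mn, c = m² + n²
m = 49, n = 40
a = 49² - 40² = 2401 - 1600 = 801
b = 2 × 49 × 40 = 3920
c = 49² + 40² = 2401 + 1600 = 4001
Verification: 801² + 3920² = 641601 + 15366400 = 16008001 = 4001² ✓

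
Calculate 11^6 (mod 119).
8

Repeated squaring. Binary of 6 = 110.
11^1 ≡ 11 (mod 119); 11^2 ≡ 2 (mod 119); 11^4 ≡ 4 (mod 119)
11^6 = 11^2 × 11^4 ≡ 8 (mod 119)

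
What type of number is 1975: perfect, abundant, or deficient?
deficient

Proper divisors of 1975: sum = 1 + 5 + 25 + 79 + 395 = 505
Since 505 < 1975, 1975 is deficient.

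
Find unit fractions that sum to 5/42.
1/9 + 1/126

Greedy algorithm:
5/42: ceiling(42/5) = 9, use 1/9
1/126: ceiling(126/1) = 126, use 1/126
Result: 5/42 = 1/9 + 1/126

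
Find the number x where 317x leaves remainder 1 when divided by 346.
167

gcd(317, 346) = 1, so the inverse exists.
Extended Euclidean algorithm on (346, 317):
346 = 1 × 317 + 29  ⟹  29 = (1)·346 + (-1)·317
317 = 10 × 29 + 27  ⟹  27 = (-10)·346 + (11)·317
29 = 1 × 27 + 2  ⟹  2 = (11)·346 + (-12)·317
27 = 13 × 2 + 1  ⟹  1 = (-153)·346 + (167)·317
So (167)·317 ≡ 1 (mod 346), i.e. 317^(-1) ≡ 167 (mod 346).
Check: 317 × 167 = 52939 ≡ 1 (mod 346)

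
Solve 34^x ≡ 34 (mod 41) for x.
1

Baby-step giant-step with step n = ⌈√41⌉ = 7.
Baby steps 34^j mod 41 (j:value) for j=0..6: 0:1, 1:34, 2:8, 3:26, 4:23, 5:3, 6:20.
h = 34 is already in the table at j=1, so x = 1.
Check: 34^1 ≡ 34 (mod 41).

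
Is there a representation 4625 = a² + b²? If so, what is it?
1² + 68² (a=1, b=68)

Factorization: 4625 = 5^3 × 37
By Fermat: n is sum of two squares iff every prime p ≡ 3 (mod 4) appears to even power.
All primes ≡ 3 (mod 4) appear to even power.
Search a = 0, 1, 2, … for 4625 - a² a perfect square: first hit at a = 1: 4625 - 1 = 4624 = 68².
4625 = 1² + 68² = 1 + 4624 ✓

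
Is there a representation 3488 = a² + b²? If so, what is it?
28² + 52² (a=28, b=52)

Factorization: 3488 = 2^5 × 109
By Fermat: n is sum of two squares iff every prime p ≡ 3 (mod 4) appears to even power.
All primes ≡ 3 (mod 4) appear to even power.
Search a = 0, 1, 2, … for 3488 - a² a perfect square: first hit at a = 28: 3488 - 784 = 2704 = 52².
3488 = 28² + 52² = 784 + 2704 ✓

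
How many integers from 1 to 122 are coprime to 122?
60

122 = 2 × 61
φ(n) = n × ∏(1 - 1/p) for each prime p dividing n
φ(122) = 122 × (1 - 1/2) × (1 - 1/61) = 60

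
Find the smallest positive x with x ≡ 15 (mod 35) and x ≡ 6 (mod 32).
1030

Using Chinese Remainder Theorem:
M = 35 × 32 = 1120
M1 = 32, M2 = 35
y1 = 32^(-1) mod 35 = 23
y2 = 35^(-1) mod 32 = 11
x = (15×32×23 + 6×35×11) mod 1120 = 1030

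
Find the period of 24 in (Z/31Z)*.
30

31 is prime, so ord(24) divides φ(31) = 30.
Divisors of 30: 1, 2, 3, 5, 6, 10, 15, 30.
Repeated squaring: 24^1 ≡ 24, 24^2 ≡ 18, 24^4 ≡ 14, 24^8 ≡ 10, 24^16 ≡ 7 (mod 31).
Test 24^d mod 31 for each divisor d in increasing order:
24^1 ≡ 24
24^2 ≡ 18
24^3 = 24^2·24^1 ≡ 29
24^5 = 24^4·24^1 ≡ 26
24^6 = 24^4·24^2 ≡ 4
24^10 = 24^8·24^2 ≡ 25
24^15 = 24^8·24^4·24^2·24^1 ≡ 30
24^30 = 24^16·24^8·24^4·24^2 ≡ 1  ← first divisor giving 1
The order is 30.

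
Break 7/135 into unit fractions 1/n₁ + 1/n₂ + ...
1/20 + 1/540

Greedy algorithm:
7/135: ceiling(135/7) = 20, use 1/20
1/540: ceiling(540/1) = 540, use 1/540
Result: 7/135 = 1/20 + 1/540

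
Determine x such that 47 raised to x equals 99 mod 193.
171

Baby-step giant-step with step n = ⌈√193⌉ = 14.
Baby steps 47^j mod 193 (j:value) for j=0..13: 0:1, 1:47, 2:86, 3:182, 4:62, 5:19, 6:121, 7:90, 8:177, 9:20, 10:168, 11:176, 12:166, 13:82.
Giant-step multiplier: 47^(-14) ≡ 47^(192-14) = 47^178 ≡ 32 (mod 193).
Giant steps γ_i = 99·32^i mod 193: γ_0=99, γ_1=80, γ_2=51, γ_3=88, γ_4=114, γ_5=174, γ_6=164, γ_7=37, γ_8=26, γ_9=60, γ_10=183, γ_11=66, γ_12=182 (in table at j=3).
x = i·n + j = 12·14 + 3 = 171.
Check: 47^171 ≡ 99 (mod 193).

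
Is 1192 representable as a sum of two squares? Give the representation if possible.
6² + 34² (a=6, b=34)

Factorization: 1192 = 2^3 × 149
By Fermat: n is sum of two squares iff every prime p ≡ 3 (mod 4) appears to even power.
All primes ≡ 3 (mod 4) appear to even power.
Search a = 0, 1, 2, … for 1192 - a² a perfect square: first hit at a = 6: 1192 - 36 = 1156 = 34².
1192 = 6² + 34² = 36 + 1156 ✓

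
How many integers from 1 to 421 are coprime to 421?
420

421 = 421
φ(n) = n × ∏(1 - 1/p) for each prime p dividing n
φ(421) = 421 × (1 - 1/421) = 420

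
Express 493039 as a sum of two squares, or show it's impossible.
Not possible

Factorization: 493039 = 79^3
By Fermat: n is sum of two squares iff every prime p ≡ 3 (mod 4) appears to even power.
Prime(s) ≡ 3 (mod 4) with odd exponent: [(79, 3)]
Therefore 493039 cannot be expressed as a² + b².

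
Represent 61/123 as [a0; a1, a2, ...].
[0; 2, 61]

Euclidean algorithm steps:
61 = 0 × 123 + 61
123 = 2 × 61 + 1
61 = 61 × 1 + 0
Continued fraction: [0; 2, 61]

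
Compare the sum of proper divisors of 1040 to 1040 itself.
abundant

Proper divisors of 1040: sum = 1 + 2 + 4 + 5 + 8 + 10 + 13 + 16 + ... + 130 + 208 + 260 + 520 (19 divisors) = 1564
Since 1564 > 1040, 1040 is abundant.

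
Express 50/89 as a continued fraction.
[0; 1, 1, 3, 1, 1, 5]

Euclidean algorithm steps:
50 = 0 × 89 + 50
89 = 1 × 50 + 39
50 = 1 × 39 + 11
39 = 3 × 11 + 6
11 = 1 × 6 + 5
6 = 1 × 5 + 1
5 = 5 × 1 + 0
Continued fraction: [0; 1, 1, 3, 1, 1, 5]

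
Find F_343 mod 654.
475

Matrix identity: Q^n = [[F_(n+1), F_n], [F_n, F_(n-1)]] with Q = [[1,1],[1,0]].
n = 343 = 101010111₂. Square-and-multiply, entries mod 654:
Q^1 = [[1,1],[1,0]]
Q^2 = (Q^1)² = [[2,1],[1,1]]
Q^5 = (Q^2)²·Q = [[8,5],[5,3]]
Q^10 = (Q^5)² = [[89,55],[55,34]]
Q^21 = (Q^10)²·Q = [[53,482],[482,225]]
Q^42 = (Q^21)² = [[347,580],[580,421]]
Q^85 = (Q^42)²·Q = [[383,317],[317,66]]
Q^171 = (Q^85)²·Q = [[381,620],[620,415]]
Q^343 = (Q^171)²·Q = [[225,475],[475,404]]
F_343 mod 654 = Q^343[0][1] = 475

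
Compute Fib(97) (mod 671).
475

Matrix identity: Q^n = [[F_(n+1), F_n], [F_n, F_(n-1)]] with Q = [[1,1],[1,0]].
n = 97 = 1100001₂. Square-and-multiply, entries mod 671:
Q^1 = [[1,1],[1,0]]
Q^3 = (Q^1)²·Q = [[3,2],[2,1]]
Q^6 = (Q^3)² = [[13,8],[8,5]]
Q^12 = (Q^6)² = [[233,144],[144,89]]
Q^24 = (Q^12)² = [[544,69],[69,475]]
Q^48 = (Q^24)² = [[89,527],[527,233]]
Q^97 = (Q^48)²·Q = [[406,475],[475,602]]
F_97 mod 671 = Q^97[0][1] = 475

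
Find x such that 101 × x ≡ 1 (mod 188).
121

gcd(101, 188) = 1, so the inverse exists.
Extended Euclidean algorithm on (188, 101):
188 = 1 × 101 + 87  ⟹  87 = (1)·188 + (-1)·101
101 = 1 × 87 + 14  ⟹  14 = (-1)·188 + (2)·101
87 = 6 × 14 + 3  ⟹  3 = (7)·188 + (-13)·101
14 = 4 × 3 + 2  ⟹  2 = (-29)·188 + (54)·101
3 = 1 × 2 + 1  ⟹  1 = (36)·188 + (-67)·101
So (-67)·101 ≡ 1 (mod 188), i.e. 101^(-1) ≡ -67 ≡ 121 (mod 188).
Check: 101 × 121 = 12221 ≡ 1 (mod 188)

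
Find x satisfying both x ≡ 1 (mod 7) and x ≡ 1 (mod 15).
1

Using Chinese Remainder Theorem:
M = 7 × 15 = 105
M1 = 15, M2 = 7
y1 = 15^(-1) mod 7 = 1
y2 = 7^(-1) mod 15 = 13
x = (1×15×1 + 1×7×13) mod 105 = 1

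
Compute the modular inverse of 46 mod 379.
206

gcd(46, 379) = 1, so the inverse exists.
Extended Euclidean algorithm on (379, 46):
379 = 8 × 46 + 11  ⟹  11 = (1)·379 + (-8)·46
46 = 4 × 11 + 2  ⟹  2 = (-4)·379 + (33)·46
11 = 5 × 2 + 1  ⟹  1 = (21)·379 + (-173)·46
So (-173)·46 ≡ 1 (mod 379), i.e. 46^(-1) ≡ -173 ≡ 206 (mod 379).
Check: 46 × 206 = 9476 ≡ 1 (mod 379)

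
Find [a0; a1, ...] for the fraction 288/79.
[3; 1, 1, 1, 4, 1, 1, 2]

Euclidean algorithm steps:
288 = 3 × 79 + 51
79 = 1 × 51 + 28
51 = 1 × 28 + 23
28 = 1 × 23 + 5
23 = 4 × 5 + 3
5 = 1 × 3 + 2
3 = 1 × 2 + 1
2 = 2 × 1 + 0
Continued fraction: [3; 1, 1, 1, 4, 1, 1, 2]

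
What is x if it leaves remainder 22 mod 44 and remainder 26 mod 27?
242

Using Chinese Remainder Theorem:
M = 44 × 27 = 1188
M1 = 27, M2 = 44
y1 = 27^(-1) mod 44 = 31
y2 = 44^(-1) mod 27 = 8
x = (22×27×31 + 26×44×8) mod 1188 = 242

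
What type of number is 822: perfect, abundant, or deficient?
abundant

Proper divisors of 822: sum = 1 + 2 + 3 + 6 + 137 + 274 + 411 = 834
Since 834 > 822, 822 is abundant.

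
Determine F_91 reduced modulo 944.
213

Matrix identity: Q^n = [[F_(n+1), F_n], [F_n, F_(n-1)]] with Q = [[1,1],[1,0]].
n = 91 = 1011011₂. Square-and-multiply, entries mod 944:
Q^1 = [[1,1],[1,0]]
Q^2 = (Q^1)² = [[2,1],[1,1]]
Q^5 = (Q^2)²·Q = [[8,5],[5,3]]
Q^11 = (Q^5)²·Q = [[144,89],[89,55]]
Q^22 = (Q^11)² = [[337,719],[719,562]]
Q^45 = (Q^22)²·Q = [[623,882],[882,685]]
Q^91 = (Q^45)²·Q = [[301,213],[213,88]]
F_91 mod 944 = Q^91[0][1] = 213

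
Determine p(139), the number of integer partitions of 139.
13610949895

p(n) counts ways to write n as a sum of positive integers (order ignored).
Euler's pentagonal recurrence: p(k) = p(k-1) + p(k-2) - p(k-5) - p(k-7) + p(k-12) + p(k-15) - ... (offsets j(3j∓1)/2, signs ++--, p(0)=1, p(<0)=0).
DP table for k = 0..138: p(0)=1, p(1)=1, p(2)=2, p(3)=3, p(4)=5, p(5)=7, p(6)=11, p(7)=15, p(8)=22, p(9)=30, p(10)=42, p(11)=56, p(12)=77, p(13)=101, p(14)=135, p(15)=176, p(16)=231, p(17)=297, p(18)=385, p(19)=490, p(20)=627, p(21)=792, p(22)=1002, p(23)=1255, p(24)=1575, p(25)=1958, p(26)=2436, p(27)=3010, p(28)=3718, p(29)=4565, p(30)=5604, p(31)=6842, p(32)=8349, p(33)=10143, p(34)=12310, p(35)=14883, p(36)=17977, p(37)=21637, p(38)=26015, p(39)=31185, p(40)=37338, p(41)=44583, p(42)=53174, p(43)=63261, p(44)=75175, p(45)=89134, p(46)=105558, p(47)=124754, p(48)=147273, p(49)=173525, p(50)=204226, p(51)=239943, p(52)=281589, p(53)=329931, p(54)=386155, p(55)=451276, p(56)=526823, p(57)=614154, p(58)=715220, p(59)=831820, p(60)=966467, p(61)=1121505, p(62)=1300156, p(63)=1505499, p(64)=1741630, p(65)=2012558, p(66)=2323520, p(67)=2679689, p(68)=3087735, p(69)=3554345, p(70)=4087968, p(71)=4697205, p(72)=5392783, p(73)=6185689, p(74)=7089500, p(75)=8118264, p(76)=9289091, p(77)=10619863, p(78)=12132164, p(79)=13848650, p(80)=15796476, p(81)=18004327, p(82)=20506255, p(83)=23338469, p(84)=26543660, p(85)=30167357, p(86)=34262962, p(87)=38887673, p(88)=44108109, p(89)=49995925, p(90)=56634173, p(91)=64112359, p(92)=72533807, p(93)=82010177, p(94)=92669720, p(95)=104651419, p(96)=118114304, p(97)=133230930, p(98)=150198136, p(99)=169229875, p(100)=190569292, p(101)=214481126, p(102)=241265379, p(103)=271248950, p(104)=304801365, p(105)=342325709, p(106)=384276336, p(107)=431149389, p(108)=483502844, p(109)=541946240, p(110)=607163746, p(111)=679903203, p(112)=761002156, p(113)=851376628, p(114)=952050665, p(115)=1064144451, p(116)=1188908248, p(117)=1327710076, p(118)=1482074143, p(119)=1653668665, p(120)=1844349560, p(121)=2056148051, p(122)=2291320912, p(123)=2552338241, p(124)=2841940500, p(125)=3163127352, p(126)=3519222692, p(127)=3913864295, p(128)=4351078600, p(129)=4835271870, p(130)=5371315400, p(131)=5964539504, p(132)=6620830889, p(133)=7346629512, p(134)=8149040695, p(135)=9035836076, p(136)=10015581680, p(137)=11097645016, p(138)=12292341831.
Final step: p(139) = p(138) + p(137) - p(134) - p(132) + p(127) + p(124) - p(117) - p(113) + p(104) + p(99) - p(88) - p(82) + p(69) + p(62) - p(47) - p(39) + p(22) + p(13)
= 12292341831 + 11097645016 - 8149040695 - 6620830889 + 3913864295 + 2841940500 - 1327710076 - 851376628 + 304801365 + 169229875 - 44108109 - 20506255 + 3554345 + 1300156 - 124754 - 31185 + 1002 + 101
= 13610949895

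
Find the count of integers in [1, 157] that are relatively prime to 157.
156

157 = 157
φ(n) = n × ∏(1 - 1/p) for each prime p dividing n
φ(157) = 157 × (1 - 1/157) = 156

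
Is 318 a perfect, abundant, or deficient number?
abundant

Proper divisors of 318: sum = 1 + 2 + 3 + 6 + 53 + 106 + 159 = 330
Since 330 > 318, 318 is abundant.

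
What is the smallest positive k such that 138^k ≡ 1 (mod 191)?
95

191 is prime, so ord(138) divides φ(191) = 190.
Divisors of 190: 1, 2, 5, 10, 19, 38, 95, 190.
Repeated squaring: 138^1 ≡ 138, 138^2 ≡ 135, 138^4 ≡ 80, 138^8 ≡ 97, 138^16 ≡ 50, 138^32 ≡ 17, 138^64 ≡ 98, 138^128 ≡ 54 (mod 191).
Test 138^d mod 191 for each divisor d in increasing order:
138^1 ≡ 138
138^2 ≡ 135
138^5 = 138^4·138^1 ≡ 153
138^10 = 138^8·138^2 ≡ 107
138^19 = 138^16·138^2·138^1 ≡ 184
138^38 = 138^32·138^4·138^2 ≡ 49
138^95 = 138^64·138^16·138^8·138^4·138^2·138^1 ≡ 1  ← first divisor giving 1
The order is 95.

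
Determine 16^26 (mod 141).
7

Repeated squaring. Binary of 26 = 11010.
16^1 ≡ 16 (mod 141); 16^2 ≡ 115 (mod 141); 16^4 ≡ 112 (mod 141); 16^8 ≡ 136 (mod 141); 16^16 ≡ 25 (mod 141)
16^26 = 16^2 × 16^8 × 16^16 ≡ 7 (mod 141)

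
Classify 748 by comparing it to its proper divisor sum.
abundant

Proper divisors of 748: sum = 1 + 2 + 4 + 11 + 17 + 22 + 34 + 44 + 68 + 187 + 374 = 764
Since 764 > 748, 748 is abundant.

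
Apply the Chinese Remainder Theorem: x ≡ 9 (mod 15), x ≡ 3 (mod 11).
69

Using Chinese Remainder Theorem:
M = 15 × 11 = 165
M1 = 11, M2 = 15
y1 = 11^(-1) mod 15 = 11
y2 = 15^(-1) mod 11 = 3
x = (9×11×11 + 3×15×3) mod 165 = 69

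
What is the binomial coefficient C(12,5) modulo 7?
1

Using Lucas' theorem:
Write n=12 and k=5 in base 7:
n in base 7: [1, 5]
k in base 7: [0, 5]
C(12,5) mod 7 = ∏ C(n_i, k_i) mod 7
Digit binomials (mod 7): C(1,0) = 1; C(5,5) = 1
Product: 1 × 1 = 1 ≡ 1 (mod 7)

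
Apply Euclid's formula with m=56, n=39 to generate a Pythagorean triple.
(1615, 4368, 4657)

Euclid's formula: a = m² - n², b = 2mn, c = m² + n²
m = 56, n = 39
a = 56² - 39² = 3136 - 1521 = 1615
b = 2 × 56 × 39 = 4368
c = 56² + 39² = 3136 + 1521 = 4657
Verification: 1615² + 4368² = 2608225 + 19079424 = 21687649 = 4657² ✓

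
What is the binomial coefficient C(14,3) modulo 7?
0

Using Lucas' theorem:
Write n=14 and k=3 in base 7:
n in base 7: [2, 0]
k in base 7: [0, 3]
C(14,3) mod 7 = ∏ C(n_i, k_i) mod 7
Digit binomials (mod 7): C(2,0) = 1; C(0,3) = 0 (k_i > n_i)
Product: 1 × 0 = 0 ≡ 0 (mod 7)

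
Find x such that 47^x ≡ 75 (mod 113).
9

Baby-step giant-step with step n = ⌈√113⌉ = 11.
Baby steps 47^j mod 113 (j:value) for j=0..10: 0:1, 1:47, 2:62, 3:89, 4:2, 5:94, 6:11, 7:65, 8:4, 9:75, 10:22.
h = 75 is already in the table at j=9, so x = 9.
Check: 47^9 ≡ 75 (mod 113).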